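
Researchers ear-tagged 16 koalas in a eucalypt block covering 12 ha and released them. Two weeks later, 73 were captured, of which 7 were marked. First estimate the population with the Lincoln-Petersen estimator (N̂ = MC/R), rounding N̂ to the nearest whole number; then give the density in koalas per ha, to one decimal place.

density ≈ 13.9 koalas per ha

N̂ = 16·73/7 = 1168/7 ≈ 166.9 → 167
Density = N̂ / area = 167 / 12 ≈ 13.92 → 13.9 per ha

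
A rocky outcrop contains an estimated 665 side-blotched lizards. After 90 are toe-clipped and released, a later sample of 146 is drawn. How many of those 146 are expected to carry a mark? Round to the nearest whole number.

expected recaptures ≈ 20

The marked fraction of the population is 90/665, so in a sample of 146 expect C·(M/N) marked.
E[R] = 90 × 146 / 665 = 13140 / 665 ≈ 19.8 → 20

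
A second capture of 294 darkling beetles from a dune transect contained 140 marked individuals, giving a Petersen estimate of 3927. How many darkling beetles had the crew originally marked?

From N = M·C/R: M = N·R / C = 3927·140 / 294 = 549780 / 294 = 1870.

M = 1870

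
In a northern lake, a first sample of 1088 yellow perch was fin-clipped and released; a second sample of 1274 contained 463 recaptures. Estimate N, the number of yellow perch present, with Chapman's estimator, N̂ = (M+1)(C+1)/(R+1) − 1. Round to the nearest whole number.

N̂ = (1088+1)(1274+1)/(463+1) − 1 = 1089·1275/464 − 1
= 1388475/464 − 1 ≈ 2992.4 − 1 ≈ 2991.4 → 2991

N ≈ 2991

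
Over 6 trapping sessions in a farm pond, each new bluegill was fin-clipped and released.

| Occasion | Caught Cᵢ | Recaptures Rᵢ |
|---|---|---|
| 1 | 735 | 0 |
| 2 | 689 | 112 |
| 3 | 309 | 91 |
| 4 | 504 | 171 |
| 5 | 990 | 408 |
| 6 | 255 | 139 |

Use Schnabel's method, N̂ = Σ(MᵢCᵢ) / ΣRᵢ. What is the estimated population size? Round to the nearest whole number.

Marked at large before each occasion: Mᵢ = Σⱼ<ᵢ (Cⱼ − Rⱼ) → M1=0, M2=735, M3=1312, M4=1530, M5=1863, M6=2445
Σ MᵢCᵢ = 0·735 + 735·689 + 1312·309 + 1530·504 + 1863·990 + 2445·255 = 0 + 506415 + 405408 + 771120 + 1844370 + 623475 = 4150788
Σ Rᵢ = 0 + 112 + 91 + 171 + 408 + 139 = 921
N̂ = 4150788 / 921 ≈ 4506.8 → 4507

N ≈ 4507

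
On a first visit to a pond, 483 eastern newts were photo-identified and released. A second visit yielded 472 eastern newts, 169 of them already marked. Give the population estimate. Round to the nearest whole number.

Lincoln-Petersen assumes M/N = R/C, so N = M·C / R.
N = (483 × 472) / 169 = 227976 / 169 ≈ 1349.0 → 1349

N ≈ 1349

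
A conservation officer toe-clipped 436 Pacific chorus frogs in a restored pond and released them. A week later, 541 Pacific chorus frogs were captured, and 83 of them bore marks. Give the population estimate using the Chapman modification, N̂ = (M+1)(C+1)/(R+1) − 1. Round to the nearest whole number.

N̂ = (436+1)(541+1)/(83+1) − 1 = 437·542/84 − 1
= 236854/84 − 1 ≈ 2819.7 − 1 ≈ 2818.7 → 2819

N ≈ 2819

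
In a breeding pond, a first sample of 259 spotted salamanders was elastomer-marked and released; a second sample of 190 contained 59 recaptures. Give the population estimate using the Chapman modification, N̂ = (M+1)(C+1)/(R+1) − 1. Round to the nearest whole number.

N ≈ 827

N̂ = (259+1)(190+1)/(59+1) − 1 = 260·191/60 − 1
= 49660/60 − 1 ≈ 827.7 − 1 ≈ 826.7 → 827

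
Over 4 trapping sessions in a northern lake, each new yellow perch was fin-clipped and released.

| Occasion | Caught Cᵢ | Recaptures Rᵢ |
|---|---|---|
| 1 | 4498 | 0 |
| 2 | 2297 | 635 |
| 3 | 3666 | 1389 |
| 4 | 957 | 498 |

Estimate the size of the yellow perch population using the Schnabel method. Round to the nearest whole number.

Marked at large before each occasion: Mᵢ = Σⱼ<ᵢ (Cⱼ − Rⱼ) → M1=0, M2=4498, M3=6160, M4=8437
Σ MᵢCᵢ = 0·4498 + 4498·2297 + 6160·3666 + 8437·957 = 0 + 10331906 + 22582560 + 8074209 = 40988675
Σ Rᵢ = 0 + 635 + 1389 + 498 = 2522
N̂ = 40988675 / 2522 ≈ 16252.4 → 16252

N ≈ 16,252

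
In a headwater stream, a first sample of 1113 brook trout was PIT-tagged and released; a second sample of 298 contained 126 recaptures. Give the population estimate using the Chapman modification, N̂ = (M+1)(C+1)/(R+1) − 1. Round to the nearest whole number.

N ≈ 2622

N̂ = (1113+1)(298+1)/(126+1) − 1 = 1114·299/127 − 1
= 333086/127 − 1 ≈ 2622.7 − 1 ≈ 2621.7 → 2622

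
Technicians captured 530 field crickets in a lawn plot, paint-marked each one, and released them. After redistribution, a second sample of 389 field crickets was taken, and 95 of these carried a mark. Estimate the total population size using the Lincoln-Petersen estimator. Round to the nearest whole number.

N ≈ 2170

If marked individuals mix randomly, R/C ≈ M/N, giving N ≈ M·C/R.
N = (530 × 389) / 95 = 206170 / 95 ≈ 2170.2 → 2170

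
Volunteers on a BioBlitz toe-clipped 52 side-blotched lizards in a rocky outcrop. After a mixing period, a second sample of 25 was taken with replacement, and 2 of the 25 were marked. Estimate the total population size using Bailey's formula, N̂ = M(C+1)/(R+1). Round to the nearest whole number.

N ≈ 451

N̂ = 52·(25+1)/(2+1) = 52·26/3 = 1352/3 ≈ 450.7 → 451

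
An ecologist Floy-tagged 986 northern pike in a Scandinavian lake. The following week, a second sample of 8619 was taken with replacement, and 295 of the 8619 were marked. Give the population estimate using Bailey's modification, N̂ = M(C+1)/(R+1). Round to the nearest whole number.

N ≈ 28,714

N̂ = 986·(8619+1)/(295+1) = 986·8620/296 = 8499320/296 ≈ 28713.9 → 28714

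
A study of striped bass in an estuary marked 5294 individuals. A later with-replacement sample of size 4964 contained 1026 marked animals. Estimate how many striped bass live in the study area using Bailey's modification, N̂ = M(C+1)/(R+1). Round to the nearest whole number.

N̂ = 5294·(4964+1)/(1026+1) = 5294·4965/1027 = 26284710/1027 ≈ 25593.7 → 25594

N ≈ 25,594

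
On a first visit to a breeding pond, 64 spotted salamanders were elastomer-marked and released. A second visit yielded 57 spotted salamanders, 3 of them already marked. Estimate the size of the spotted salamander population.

If marked individuals mix randomly, R/C ≈ M/N, giving N ≈ M·C/R.
N = (64 × 57) / 3 = 3648 / 3 = 1216

N = 1216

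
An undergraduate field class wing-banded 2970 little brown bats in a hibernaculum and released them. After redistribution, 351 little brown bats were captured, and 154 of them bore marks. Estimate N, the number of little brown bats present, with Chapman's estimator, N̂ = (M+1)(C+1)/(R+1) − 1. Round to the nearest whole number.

N̂ = (2970+1)(351+1)/(154+1) − 1 = 2971·352/155 − 1
= 1045792/155 − 1 ≈ 6747.0 − 1 ≈ 6746.0 → 6746

N ≈ 6746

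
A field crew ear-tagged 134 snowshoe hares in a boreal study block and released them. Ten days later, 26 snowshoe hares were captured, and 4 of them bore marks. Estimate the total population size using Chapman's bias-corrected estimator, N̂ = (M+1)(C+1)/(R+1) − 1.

N̂ = (134+1)(26+1)/(4+1) − 1 = 135·27/5 − 1
= 3645/5 − 1 = 729 − 1 = 728

N = 728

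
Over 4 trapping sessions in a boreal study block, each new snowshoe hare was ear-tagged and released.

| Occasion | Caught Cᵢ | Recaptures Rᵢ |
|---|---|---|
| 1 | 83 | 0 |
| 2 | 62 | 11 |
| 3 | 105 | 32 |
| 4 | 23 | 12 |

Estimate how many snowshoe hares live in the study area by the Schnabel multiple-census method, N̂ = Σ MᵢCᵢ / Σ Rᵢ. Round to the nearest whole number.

N ≈ 436

Marked at large before each occasion: Mᵢ = Σⱼ<ᵢ (Cⱼ − Rⱼ) → M1=0, M2=83, M3=134, M4=207
Σ MᵢCᵢ = 0·83 + 83·62 + 134·105 + 207·23 = 0 + 5146 + 14070 + 4761 = 23977
Σ Rᵢ = 0 + 11 + 32 + 12 = 55
N̂ = 23977 / 55 ≈ 435.9 → 436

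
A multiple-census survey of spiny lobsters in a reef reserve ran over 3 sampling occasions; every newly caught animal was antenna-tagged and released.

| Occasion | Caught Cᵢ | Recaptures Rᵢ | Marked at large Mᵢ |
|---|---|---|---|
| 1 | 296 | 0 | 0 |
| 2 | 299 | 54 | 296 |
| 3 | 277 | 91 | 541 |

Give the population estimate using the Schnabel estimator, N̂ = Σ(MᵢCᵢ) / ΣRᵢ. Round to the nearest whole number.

N ≈ 1644

Σ MᵢCᵢ = 0·296 + 296·299 + 541·277 = 0 + 88504 + 149857 = 238361
Σ Rᵢ = 0 + 54 + 91 = 145
N̂ = 238361 / 145 ≈ 1643.9 → 1644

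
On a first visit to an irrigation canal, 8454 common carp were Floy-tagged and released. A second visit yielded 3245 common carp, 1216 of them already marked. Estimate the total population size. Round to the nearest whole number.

N ≈ 22,560

If marked individuals mix randomly, R/C ≈ M/N, giving N ≈ M·C/R.
N = (8454 × 3245) / 1216 = 27433230 / 1216 ≈ 22560.2 → 22560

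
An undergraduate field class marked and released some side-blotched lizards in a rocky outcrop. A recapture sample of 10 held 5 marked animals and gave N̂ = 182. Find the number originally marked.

From N = M·C/R: M = N·R / C = 182·5 / 10 = 910 / 10 = 91.

M = 91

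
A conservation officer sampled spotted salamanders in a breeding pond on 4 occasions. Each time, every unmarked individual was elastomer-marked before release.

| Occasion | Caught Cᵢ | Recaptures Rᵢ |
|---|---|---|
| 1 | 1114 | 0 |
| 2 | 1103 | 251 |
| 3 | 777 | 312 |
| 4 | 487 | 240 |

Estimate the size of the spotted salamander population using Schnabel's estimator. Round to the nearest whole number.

N ≈ 4907

Marked at large before each occasion: Mᵢ = Σⱼ<ᵢ (Cⱼ − Rⱼ) → M1=0, M2=1114, M3=1966, M4=2431
Σ MᵢCᵢ = 0·1114 + 1114·1103 + 1966·777 + 2431·487 = 0 + 1228742 + 1527582 + 1183897 = 3940221
Σ Rᵢ = 0 + 251 + 312 + 240 = 803
N̂ = 3940221 / 803 ≈ 4906.9 → 4907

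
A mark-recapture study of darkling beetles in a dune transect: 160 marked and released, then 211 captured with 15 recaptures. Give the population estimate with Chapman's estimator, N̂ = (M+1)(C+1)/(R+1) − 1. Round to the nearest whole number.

N ≈ 2132

N̂ = (160+1)(211+1)/(15+1) − 1 = 161·212/16 − 1
= 34132/16 − 1 ≈ 2133.2 − 1 ≈ 2132.2 → 2132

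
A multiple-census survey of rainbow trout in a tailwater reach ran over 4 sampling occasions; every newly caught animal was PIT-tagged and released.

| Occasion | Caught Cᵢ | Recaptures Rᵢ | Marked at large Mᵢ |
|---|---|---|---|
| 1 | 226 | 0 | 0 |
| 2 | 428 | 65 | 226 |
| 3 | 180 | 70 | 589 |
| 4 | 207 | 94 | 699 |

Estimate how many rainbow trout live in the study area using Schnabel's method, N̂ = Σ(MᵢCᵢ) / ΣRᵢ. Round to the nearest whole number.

Σ MᵢCᵢ = 0·226 + 226·428 + 589·180 + 699·207 = 0 + 96728 + 106020 + 144693 = 347441
Σ Rᵢ = 0 + 65 + 70 + 94 = 229
N̂ = 347441 / 229 ≈ 1517.2 → 1517

N ≈ 1517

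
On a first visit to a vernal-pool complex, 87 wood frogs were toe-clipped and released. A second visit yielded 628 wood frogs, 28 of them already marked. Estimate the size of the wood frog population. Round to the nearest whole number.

N = (87 × 628) / 28 = 54636 / 28 ≈ 1951.3 → 1951

N ≈ 1951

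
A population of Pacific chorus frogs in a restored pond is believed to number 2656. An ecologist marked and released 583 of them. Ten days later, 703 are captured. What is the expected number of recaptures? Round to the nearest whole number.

expected recaptures ≈ 154

Expected recaptures E[R] = M·C / N.
E[R] = 583 × 703 / 2656 = 409849 / 2656 ≈ 154.3 → 154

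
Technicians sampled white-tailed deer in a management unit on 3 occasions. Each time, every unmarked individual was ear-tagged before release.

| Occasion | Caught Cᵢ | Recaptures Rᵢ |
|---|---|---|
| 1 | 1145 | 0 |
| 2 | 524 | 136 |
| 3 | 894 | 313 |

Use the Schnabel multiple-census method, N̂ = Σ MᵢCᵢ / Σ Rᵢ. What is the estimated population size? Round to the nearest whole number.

N ≈ 4389

Marked at large before each occasion: Mᵢ = Σⱼ<ᵢ (Cⱼ − Rⱼ) → M1=0, M2=1145, M3=1533
Σ MᵢCᵢ = 0·1145 + 1145·524 + 1533·894 = 0 + 599980 + 1370502 = 1970482
Σ Rᵢ = 0 + 136 + 313 = 449
N̂ = 1970482 / 449 ≈ 4388.6 → 4389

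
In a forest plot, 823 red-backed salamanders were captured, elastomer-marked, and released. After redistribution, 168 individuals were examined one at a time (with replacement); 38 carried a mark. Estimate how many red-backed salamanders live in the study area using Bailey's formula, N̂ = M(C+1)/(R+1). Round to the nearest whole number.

N̂ = 823·(168+1)/(38+1) = 823·169/39 = 139087/39 ≈ 3566.3 → 3566

N ≈ 3566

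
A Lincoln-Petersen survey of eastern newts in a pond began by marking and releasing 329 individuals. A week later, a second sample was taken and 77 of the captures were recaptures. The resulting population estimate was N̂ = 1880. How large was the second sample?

C = 440

From N = M·C/R: C = N·R / M = 1880·77 / 329 = 144760 / 329 = 440.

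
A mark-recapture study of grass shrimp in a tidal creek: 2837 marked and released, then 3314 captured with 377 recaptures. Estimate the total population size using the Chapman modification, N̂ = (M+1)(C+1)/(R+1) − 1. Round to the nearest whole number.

N̂ = (2837+1)(3314+1)/(377+1) − 1 = 2838·3315/378 − 1
= 9407970/378 − 1 ≈ 24888.8 − 1 ≈ 24887.8 → 24888

N ≈ 24,888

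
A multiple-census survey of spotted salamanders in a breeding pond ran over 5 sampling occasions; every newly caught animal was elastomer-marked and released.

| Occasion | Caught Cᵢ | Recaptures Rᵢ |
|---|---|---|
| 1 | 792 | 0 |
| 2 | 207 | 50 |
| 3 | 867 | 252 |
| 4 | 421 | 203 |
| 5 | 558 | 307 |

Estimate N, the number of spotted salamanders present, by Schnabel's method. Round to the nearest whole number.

Marked at large before each occasion: Mᵢ = Σⱼ<ᵢ (Cⱼ − Rⱼ) → M1=0, M2=792, M3=949, M4=1564, M5=1782
Σ MᵢCᵢ = 0·792 + 792·207 + 949·867 + 1564·421 + 1782·558 = 0 + 163944 + 822783 + 658444 + 994356 = 2639527
Σ Rᵢ = 0 + 50 + 252 + 203 + 307 = 812
N̂ = 2639527 / 812 ≈ 3250.6 → 3251

N ≈ 3251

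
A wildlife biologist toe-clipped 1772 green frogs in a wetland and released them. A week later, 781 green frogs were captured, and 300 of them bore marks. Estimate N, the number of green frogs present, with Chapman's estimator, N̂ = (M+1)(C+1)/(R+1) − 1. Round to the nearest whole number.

N ≈ 4605

N̂ = (1772+1)(781+1)/(300+1) − 1 = 1773·782/301 − 1
= 1386486/301 − 1 ≈ 4606.3 − 1 ≈ 4605.3 → 4605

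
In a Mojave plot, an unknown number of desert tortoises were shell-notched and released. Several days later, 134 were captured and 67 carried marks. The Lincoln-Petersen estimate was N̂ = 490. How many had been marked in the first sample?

M = 245

From N = M·C/R: M = N·R / C = 490·67 / 134 = 32830 / 134 = 245.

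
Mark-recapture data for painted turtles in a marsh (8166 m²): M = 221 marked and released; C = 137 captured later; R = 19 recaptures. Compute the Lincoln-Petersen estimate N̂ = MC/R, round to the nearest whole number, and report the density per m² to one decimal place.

N̂ = 221·137/19 = 30277/19 ≈ 1593.5 → 1594
Density = N̂ / area = 1594 / 8166 ≈ 0.20 → 0.2 per m²

density ≈ 0.2 painted turtles per m²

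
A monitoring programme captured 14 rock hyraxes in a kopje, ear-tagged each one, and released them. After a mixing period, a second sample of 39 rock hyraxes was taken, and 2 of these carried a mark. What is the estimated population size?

N = 273

N = (14 × 39) / 2 = 546 / 2 = 273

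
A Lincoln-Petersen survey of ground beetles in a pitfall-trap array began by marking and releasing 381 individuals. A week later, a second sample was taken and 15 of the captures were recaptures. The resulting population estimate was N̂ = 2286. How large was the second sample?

From N = M·C/R: C = N·R / M = 2286·15 / 381 = 34290 / 381 = 90.

C = 90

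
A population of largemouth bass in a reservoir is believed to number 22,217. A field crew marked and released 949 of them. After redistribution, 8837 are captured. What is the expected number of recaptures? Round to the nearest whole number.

The marked fraction of the population is 949/22217, so in a sample of 8837 expect C·(M/N) marked.
E[R] = 949 × 8837 / 22217 = 8386313 / 22217 ≈ 377.47 → 377

expected recaptures ≈ 377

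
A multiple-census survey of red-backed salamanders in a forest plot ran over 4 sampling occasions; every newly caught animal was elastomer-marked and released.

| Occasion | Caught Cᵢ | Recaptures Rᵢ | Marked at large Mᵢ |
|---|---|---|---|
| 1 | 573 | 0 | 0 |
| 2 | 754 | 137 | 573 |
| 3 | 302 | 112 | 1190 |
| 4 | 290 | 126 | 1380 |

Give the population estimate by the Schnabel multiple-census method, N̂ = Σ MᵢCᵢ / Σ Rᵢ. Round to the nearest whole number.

N ≈ 3178

Σ MᵢCᵢ = 0·573 + 573·754 + 1190·302 + 1380·290 = 0 + 432042 + 359380 + 400200 = 1191622
Σ Rᵢ = 0 + 137 + 112 + 126 = 375
N̂ = 1191622 / 375 ≈ 3177.7 → 3178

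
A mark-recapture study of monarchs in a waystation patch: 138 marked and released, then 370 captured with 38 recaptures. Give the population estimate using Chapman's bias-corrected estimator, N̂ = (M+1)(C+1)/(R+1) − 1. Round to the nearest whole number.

N̂ = (138+1)(370+1)/(38+1) − 1 = 139·371/39 − 1
= 51569/39 − 1 ≈ 1322.3 − 1 ≈ 1321.3 → 1321

N ≈ 1321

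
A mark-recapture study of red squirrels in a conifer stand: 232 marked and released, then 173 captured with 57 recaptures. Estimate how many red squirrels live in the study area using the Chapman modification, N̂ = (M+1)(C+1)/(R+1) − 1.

N = 698

N̂ = (232+1)(173+1)/(57+1) − 1 = 233·174/58 − 1
= 40542/58 − 1 = 699 − 1 = 698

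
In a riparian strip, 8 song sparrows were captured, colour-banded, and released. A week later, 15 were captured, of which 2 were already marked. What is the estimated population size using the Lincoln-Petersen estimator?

N = 60

N = (8 × 15) / 2 = 120 / 2 = 60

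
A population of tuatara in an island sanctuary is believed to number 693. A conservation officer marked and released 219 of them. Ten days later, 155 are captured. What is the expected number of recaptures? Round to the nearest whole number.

expected recaptures ≈ 49

The marked fraction of the population is 219/693, so in a sample of 155 expect C·(M/N) marked.
E[R] = 219 × 155 / 693 = 33945 / 693 ≈ 49.0 → 49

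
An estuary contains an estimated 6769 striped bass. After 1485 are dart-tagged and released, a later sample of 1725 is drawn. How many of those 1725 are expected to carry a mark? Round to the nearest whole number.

The marked fraction of the population is 1485/6769, so in a sample of 1725 expect C·(M/N) marked.
E[R] = 1485 × 1725 / 6769 = 2561625 / 6769 ≈ 378.4 → 378

expected recaptures ≈ 378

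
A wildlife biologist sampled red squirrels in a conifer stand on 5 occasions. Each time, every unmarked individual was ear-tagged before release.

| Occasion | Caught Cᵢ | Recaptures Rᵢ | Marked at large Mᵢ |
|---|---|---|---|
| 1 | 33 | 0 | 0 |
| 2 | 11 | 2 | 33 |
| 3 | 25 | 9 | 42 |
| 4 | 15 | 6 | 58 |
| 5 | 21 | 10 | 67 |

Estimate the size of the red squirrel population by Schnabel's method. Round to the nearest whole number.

Σ MᵢCᵢ = 0·33 + 33·11 + 42·25 + 58·15 + 67·21 = 0 + 363 + 1050 + 870 + 1407 = 3690
Σ Rᵢ = 0 + 2 + 9 + 6 + 10 = 27
N̂ = 3690 / 27 ≈ 136.7 → 137

N ≈ 137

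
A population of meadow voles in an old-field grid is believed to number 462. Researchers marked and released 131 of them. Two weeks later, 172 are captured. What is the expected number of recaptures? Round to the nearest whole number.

expected recaptures ≈ 49

The marked fraction of the population is 131/462, so in a sample of 172 expect C·(M/N) marked.
E[R] = 131 × 172 / 462 = 22532 / 462 ≈ 48.8 → 49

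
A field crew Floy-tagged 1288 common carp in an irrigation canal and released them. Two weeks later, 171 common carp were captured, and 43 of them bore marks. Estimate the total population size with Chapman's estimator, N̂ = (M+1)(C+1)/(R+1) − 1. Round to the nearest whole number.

N ≈ 5038

N̂ = (1288+1)(171+1)/(43+1) − 1 = 1289·172/44 − 1
= 221708/44 − 1 ≈ 5038.8 − 1 ≈ 5037.8 → 5038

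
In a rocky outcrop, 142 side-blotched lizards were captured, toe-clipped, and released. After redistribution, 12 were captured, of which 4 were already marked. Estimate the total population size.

N = 426

N = (142 × 12) / 4 = 1704 / 4 = 426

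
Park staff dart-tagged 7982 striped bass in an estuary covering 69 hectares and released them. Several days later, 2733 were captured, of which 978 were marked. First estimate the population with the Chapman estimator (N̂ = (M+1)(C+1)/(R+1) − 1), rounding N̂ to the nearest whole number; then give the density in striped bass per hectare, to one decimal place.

N̂ = 7983·2734/979 − 1 = 21825522/979 − 1 ≈ 22292.7 → 22293
Density = N̂ / area = 22293 / 69 ≈ 323.09 → 323.1 per hectare

density ≈ 323.1 striped bass per hectare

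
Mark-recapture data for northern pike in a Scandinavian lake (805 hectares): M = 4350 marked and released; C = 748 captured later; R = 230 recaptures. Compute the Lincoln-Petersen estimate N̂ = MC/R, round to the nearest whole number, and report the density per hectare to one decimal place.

density ≈ 17.6 northern pike per hectare

N̂ = 4350·748/230 = 3253800/230 ≈ 14147.0 → 14147
Density = N̂ / area = 14147 / 805 ≈ 17.57 → 17.6 per hectare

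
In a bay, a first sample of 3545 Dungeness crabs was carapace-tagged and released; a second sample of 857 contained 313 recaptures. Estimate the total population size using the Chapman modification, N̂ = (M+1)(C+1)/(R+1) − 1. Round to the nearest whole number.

N ≈ 9688

N̂ = (3545+1)(857+1)/(313+1) − 1 = 3546·858/314 − 1
= 3042468/314 − 1 ≈ 9689.4 − 1 ≈ 9688.4 → 9688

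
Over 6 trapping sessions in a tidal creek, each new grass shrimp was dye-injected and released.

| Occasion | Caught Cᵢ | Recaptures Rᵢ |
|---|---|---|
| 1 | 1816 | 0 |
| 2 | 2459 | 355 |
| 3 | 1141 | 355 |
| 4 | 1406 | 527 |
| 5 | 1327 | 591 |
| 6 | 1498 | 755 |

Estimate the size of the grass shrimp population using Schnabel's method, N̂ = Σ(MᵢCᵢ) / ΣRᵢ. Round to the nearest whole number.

Marked at large before each occasion: Mᵢ = Σⱼ<ᵢ (Cⱼ − Rⱼ) → M1=0, M2=1816, M3=3920, M4=4706, M5=5585, M6=6321
Σ MᵢCᵢ = 0·1816 + 1816·2459 + 3920·1141 + 4706·1406 + 5585·1327 + 6321·1498 = 0 + 4465544 + 4472720 + 6616636 + 7411295 + 9468858 = 32435053
Σ Rᵢ = 0 + 355 + 355 + 527 + 591 + 755 = 2583
N̂ = 32435053 / 2583 ≈ 12557.1 → 12557

N ≈ 12,557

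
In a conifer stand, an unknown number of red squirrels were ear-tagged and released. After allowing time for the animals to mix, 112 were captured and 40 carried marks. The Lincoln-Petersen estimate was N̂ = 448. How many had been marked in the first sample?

From N = M·C/R: M = N·R / C = 448·40 / 112 = 17920 / 112 = 160.

M = 160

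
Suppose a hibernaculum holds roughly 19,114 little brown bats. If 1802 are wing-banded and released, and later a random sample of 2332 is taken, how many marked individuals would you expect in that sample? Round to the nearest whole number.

The marked fraction of the population is 1802/19114, so in a sample of 2332 expect C·(M/N) marked.
E[R] = 1802 × 2332 / 19114 = 4202264 / 19114 ≈ 219.9 → 220

expected recaptures ≈ 220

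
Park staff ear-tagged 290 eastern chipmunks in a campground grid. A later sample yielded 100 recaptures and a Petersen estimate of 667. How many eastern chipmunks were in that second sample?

C = 230

From N = M·C/R: C = N·R / M = 667·100 / 290 = 66700 / 290 = 230.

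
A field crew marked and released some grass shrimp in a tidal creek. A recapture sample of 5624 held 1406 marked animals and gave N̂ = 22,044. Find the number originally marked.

M = 5511

From N = M·C/R: M = N·R / C = 22044·1406 / 5624 = 30993864 / 5624 = 5511.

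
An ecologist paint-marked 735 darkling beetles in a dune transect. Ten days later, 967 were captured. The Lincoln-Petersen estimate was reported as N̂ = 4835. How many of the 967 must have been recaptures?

R = 147

From N = M·C/R: R = M·C / N = 735·967 / 4835 = 710745 / 4835 = 147.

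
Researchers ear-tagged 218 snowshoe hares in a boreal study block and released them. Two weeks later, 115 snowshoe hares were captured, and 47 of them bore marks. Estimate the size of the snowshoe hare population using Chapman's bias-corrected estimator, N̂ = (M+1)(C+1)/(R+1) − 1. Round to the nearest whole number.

N̂ = (218+1)(115+1)/(47+1) − 1 = 219·116/48 − 1
= 25404/48 − 1 ≈ 529.2 − 1 ≈ 528.2 → 528

N ≈ 528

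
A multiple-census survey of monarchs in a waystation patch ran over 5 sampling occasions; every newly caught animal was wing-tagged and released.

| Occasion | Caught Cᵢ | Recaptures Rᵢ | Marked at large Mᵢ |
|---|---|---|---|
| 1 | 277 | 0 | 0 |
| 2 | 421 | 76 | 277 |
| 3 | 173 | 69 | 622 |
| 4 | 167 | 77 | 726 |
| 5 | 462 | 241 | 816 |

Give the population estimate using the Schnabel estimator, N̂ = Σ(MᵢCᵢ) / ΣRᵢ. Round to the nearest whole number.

N ≈ 1560

Σ MᵢCᵢ = 0·277 + 277·421 + 622·173 + 726·167 + 816·462 = 0 + 116617 + 107606 + 121242 + 376992 = 722457
Σ Rᵢ = 0 + 76 + 69 + 77 + 241 = 463
N̂ = 722457 / 463 ≈ 1560.4 → 1560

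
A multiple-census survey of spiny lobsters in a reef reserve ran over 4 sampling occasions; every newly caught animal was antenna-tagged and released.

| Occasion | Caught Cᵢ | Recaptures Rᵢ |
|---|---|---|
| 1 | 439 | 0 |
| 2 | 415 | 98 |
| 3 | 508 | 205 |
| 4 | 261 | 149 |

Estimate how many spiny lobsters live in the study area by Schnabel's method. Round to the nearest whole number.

N ≈ 1864

Marked at large before each occasion: Mᵢ = Σⱼ<ᵢ (Cⱼ − Rⱼ) → M1=0, M2=439, M3=756, M4=1059
Σ MᵢCᵢ = 0·439 + 439·415 + 756·508 + 1059·261 = 0 + 182185 + 384048 + 276399 = 842632
Σ Rᵢ = 0 + 98 + 205 + 149 = 452
N̂ = 842632 / 452 ≈ 1864.2 → 1864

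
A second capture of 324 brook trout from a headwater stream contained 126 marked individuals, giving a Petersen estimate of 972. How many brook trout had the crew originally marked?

From N = M·C/R: M = N·R / C = 972·126 / 324 = 122472 / 324 = 378.

M = 378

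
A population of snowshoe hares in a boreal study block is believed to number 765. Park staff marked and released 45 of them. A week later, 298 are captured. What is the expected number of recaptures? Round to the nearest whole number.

expected recaptures ≈ 18

The marked fraction of the population is 45/765, so in a sample of 298 expect C·(M/N) marked.
E[R] = 45 × 298 / 765 = 13410 / 765 ≈ 17.5 → 18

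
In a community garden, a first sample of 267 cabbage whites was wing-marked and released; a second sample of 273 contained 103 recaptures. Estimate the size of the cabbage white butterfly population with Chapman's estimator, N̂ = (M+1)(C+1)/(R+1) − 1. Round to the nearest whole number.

N̂ = (267+1)(273+1)/(103+1) − 1 = 268·274/104 − 1
= 73432/104 − 1 ≈ 706.1 − 1 ≈ 705.1 → 705

N ≈ 705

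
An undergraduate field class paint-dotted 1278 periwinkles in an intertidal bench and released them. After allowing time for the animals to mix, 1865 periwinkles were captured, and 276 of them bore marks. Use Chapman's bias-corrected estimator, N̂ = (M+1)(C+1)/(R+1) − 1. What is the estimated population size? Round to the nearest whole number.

N ≈ 8615

N̂ = (1278+1)(1865+1)/(276+1) − 1 = 1279·1866/277 − 1
= 2386614/277 − 1 ≈ 8615.9 − 1 ≈ 8614.9 → 8615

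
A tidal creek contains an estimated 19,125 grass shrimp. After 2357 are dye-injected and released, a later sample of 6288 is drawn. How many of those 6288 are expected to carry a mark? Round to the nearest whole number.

The marked fraction of the population is 2357/19125, so in a sample of 6288 expect C·(M/N) marked.
E[R] = 2357 × 6288 / 19125 = 14820816 / 19125 ≈ 774.9 → 775

expected recaptures ≈ 775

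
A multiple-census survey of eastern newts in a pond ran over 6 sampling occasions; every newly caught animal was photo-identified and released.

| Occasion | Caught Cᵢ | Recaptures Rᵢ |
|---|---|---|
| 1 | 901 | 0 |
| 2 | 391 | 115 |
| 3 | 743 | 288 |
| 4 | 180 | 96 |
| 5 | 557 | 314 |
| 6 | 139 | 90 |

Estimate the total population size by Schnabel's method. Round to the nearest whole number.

Marked at large before each occasion: Mᵢ = Σⱼ<ᵢ (Cⱼ − Rⱼ) → M1=0, M2=901, M3=1177, M4=1632, M5=1716, M6=1959
Σ MᵢCᵢ = 0·901 + 901·391 + 1177·743 + 1632·180 + 1716·557 + 1959·139 = 0 + 352291 + 874511 + 293760 + 955812 + 272301 = 2748675
Σ Rᵢ = 0 + 115 + 288 + 96 + 314 + 90 = 903
N̂ = 2748675 / 903 ≈ 3043.9 → 3044

N ≈ 3044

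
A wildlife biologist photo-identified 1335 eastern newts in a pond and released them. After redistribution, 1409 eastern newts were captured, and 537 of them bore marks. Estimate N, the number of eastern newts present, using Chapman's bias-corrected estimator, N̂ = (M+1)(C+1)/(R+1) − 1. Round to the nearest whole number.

N̂ = (1335+1)(1409+1)/(537+1) − 1 = 1336·1410/538 − 1
= 1883760/538 − 1 ≈ 3501.4 − 1 ≈ 3500.4 → 3500

N ≈ 3500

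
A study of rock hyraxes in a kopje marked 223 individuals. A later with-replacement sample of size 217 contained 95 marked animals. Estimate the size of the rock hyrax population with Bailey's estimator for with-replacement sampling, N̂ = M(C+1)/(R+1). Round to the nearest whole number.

N̂ = 223·(217+1)/(95+1) = 223·218/96 = 48614/96 ≈ 506.4 → 506

N ≈ 506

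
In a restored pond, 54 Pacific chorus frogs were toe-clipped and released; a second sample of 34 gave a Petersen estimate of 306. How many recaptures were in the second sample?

From N = M·C/R: R = M·C / N = 54·34 / 306 = 1836 / 306 = 6.

R = 6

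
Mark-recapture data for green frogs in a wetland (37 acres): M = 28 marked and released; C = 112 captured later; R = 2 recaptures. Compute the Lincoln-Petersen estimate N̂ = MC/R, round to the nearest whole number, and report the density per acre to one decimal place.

N̂ = 28·112/2 = 3136/2 = 1568
Density = N̂ / area = 1568 / 37 ≈ 42.38 → 42.4 per acre

density ≈ 42.4 green frogs per acre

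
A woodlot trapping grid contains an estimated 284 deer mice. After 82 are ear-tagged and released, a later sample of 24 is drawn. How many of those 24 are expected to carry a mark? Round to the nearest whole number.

expected recaptures ≈ 7

The marked fraction of the population is 82/284, so in a sample of 24 expect C·(M/N) marked.
E[R] = 82 × 24 / 284 = 1968 / 284 ≈ 6.9 → 7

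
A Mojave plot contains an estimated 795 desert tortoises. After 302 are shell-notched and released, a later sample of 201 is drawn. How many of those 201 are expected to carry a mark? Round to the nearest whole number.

Expected recaptures E[R] = M·C / N.
E[R] = 302 × 201 / 795 = 60702 / 795 ≈ 76.4 → 76

expected recaptures ≈ 76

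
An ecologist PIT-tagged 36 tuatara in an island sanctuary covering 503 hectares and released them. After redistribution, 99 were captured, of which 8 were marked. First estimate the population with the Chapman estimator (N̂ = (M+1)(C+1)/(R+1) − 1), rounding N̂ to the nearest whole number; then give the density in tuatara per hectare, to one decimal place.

N̂ = 37·100/9 − 1 = 3700/9 − 1 ≈ 410.1 → 410
Density = N̂ / area = 410 / 503 ≈ 0.82 → 0.8 per hectare

density ≈ 0.8 tuatara per hectare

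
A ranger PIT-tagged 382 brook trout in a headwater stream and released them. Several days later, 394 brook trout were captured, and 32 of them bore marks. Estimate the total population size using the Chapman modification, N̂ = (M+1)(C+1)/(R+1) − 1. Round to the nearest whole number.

N ≈ 4583

N̂ = (382+1)(394+1)/(32+1) − 1 = 383·395/33 − 1
= 151285/33 − 1 ≈ 4584.4 − 1 ≈ 4583.4 → 4583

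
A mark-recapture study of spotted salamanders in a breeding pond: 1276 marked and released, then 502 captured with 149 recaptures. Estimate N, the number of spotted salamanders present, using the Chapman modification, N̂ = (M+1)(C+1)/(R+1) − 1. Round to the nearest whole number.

N ≈ 4281

N̂ = (1276+1)(502+1)/(149+1) − 1 = 1277·503/150 − 1
= 642331/150 − 1 ≈ 4282.2 − 1 ≈ 4281.2 → 4281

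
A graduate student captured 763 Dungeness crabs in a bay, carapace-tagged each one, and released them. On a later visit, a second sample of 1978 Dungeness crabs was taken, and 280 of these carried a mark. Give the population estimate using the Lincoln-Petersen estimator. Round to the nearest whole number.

The marked fraction in the recapture sample should equal the marked fraction in the population: 280/1978 = 763/N.
N = (763 × 1978) / 280 = 1509214 / 280 ≈ 5390.1 → 5390

N ≈ 5390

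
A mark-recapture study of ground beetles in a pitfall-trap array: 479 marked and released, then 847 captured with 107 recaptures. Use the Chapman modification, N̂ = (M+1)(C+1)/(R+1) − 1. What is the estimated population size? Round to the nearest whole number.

N ≈ 3768

N̂ = (479+1)(847+1)/(107+1) − 1 = 480·848/108 − 1
= 407040/108 − 1 ≈ 3768.9 − 1 ≈ 3767.9 → 3768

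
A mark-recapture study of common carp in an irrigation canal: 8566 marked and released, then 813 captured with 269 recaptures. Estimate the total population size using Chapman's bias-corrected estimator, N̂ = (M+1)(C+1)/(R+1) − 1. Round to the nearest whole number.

N̂ = (8566+1)(813+1)/(269+1) − 1 = 8567·814/270 − 1
= 6973538/270 − 1 ≈ 25827.9 − 1 ≈ 25826.9 → 25827

N ≈ 25,827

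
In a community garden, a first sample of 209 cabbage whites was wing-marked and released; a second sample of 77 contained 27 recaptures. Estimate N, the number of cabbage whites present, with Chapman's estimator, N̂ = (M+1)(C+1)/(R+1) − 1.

N̂ = (209+1)(77+1)/(27+1) − 1 = 210·78/28 − 1
= 16380/28 − 1 = 585 − 1 = 584

N = 584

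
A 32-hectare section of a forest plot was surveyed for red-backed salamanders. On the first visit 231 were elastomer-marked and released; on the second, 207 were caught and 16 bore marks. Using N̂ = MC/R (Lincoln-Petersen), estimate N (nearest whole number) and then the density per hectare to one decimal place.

N̂ = 231·207/16 = 47817/16 ≈ 2988.6 → 2989
Density = N̂ / area = 2989 / 32 ≈ 93.41 → 93.4 per hectare

density ≈ 93.4 red-backed salamanders per hectare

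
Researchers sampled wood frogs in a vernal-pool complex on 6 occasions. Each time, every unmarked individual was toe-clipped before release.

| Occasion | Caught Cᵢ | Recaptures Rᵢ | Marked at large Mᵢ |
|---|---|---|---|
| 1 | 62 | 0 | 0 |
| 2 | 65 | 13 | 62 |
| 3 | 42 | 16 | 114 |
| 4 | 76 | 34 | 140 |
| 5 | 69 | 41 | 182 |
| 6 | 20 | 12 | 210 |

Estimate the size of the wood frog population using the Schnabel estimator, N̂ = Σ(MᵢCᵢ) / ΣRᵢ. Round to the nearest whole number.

N ≈ 312

Σ MᵢCᵢ = 0·62 + 62·65 + 114·42 + 140·76 + 182·69 + 210·20 = 0 + 4030 + 4788 + 10640 + 12558 + 4200 = 36216
Σ Rᵢ = 0 + 13 + 16 + 34 + 41 + 12 = 116
N̂ = 36216 / 116 ≈ 312.2 → 312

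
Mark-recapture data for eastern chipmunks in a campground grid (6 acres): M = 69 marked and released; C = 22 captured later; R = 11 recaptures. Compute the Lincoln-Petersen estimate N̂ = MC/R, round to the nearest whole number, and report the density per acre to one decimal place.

N̂ = 69·22/11 = 1518/11 = 138
Density = N̂ / area = 138 / 6 = 23.0 per acre

density ≈ 23.0 eastern chipmunks per acre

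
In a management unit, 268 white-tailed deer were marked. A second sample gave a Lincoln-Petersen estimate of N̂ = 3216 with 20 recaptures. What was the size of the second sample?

C = 240

From N = M·C/R: C = N·R / M = 3216·20 / 268 = 64320 / 268 = 240.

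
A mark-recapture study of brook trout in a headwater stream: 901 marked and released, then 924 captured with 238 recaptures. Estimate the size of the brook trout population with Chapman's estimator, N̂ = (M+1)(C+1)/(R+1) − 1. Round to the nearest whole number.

N ≈ 3490

N̂ = (901+1)(924+1)/(238+1) − 1 = 902·925/239 − 1
= 834350/239 − 1 ≈ 3491.0 − 1 ≈ 3490.0 → 3490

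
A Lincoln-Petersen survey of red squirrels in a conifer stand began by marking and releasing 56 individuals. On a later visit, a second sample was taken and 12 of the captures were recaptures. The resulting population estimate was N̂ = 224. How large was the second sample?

From N = M·C/R: C = N·R / M = 224·12 / 56 = 2688 / 56 = 48.

C = 48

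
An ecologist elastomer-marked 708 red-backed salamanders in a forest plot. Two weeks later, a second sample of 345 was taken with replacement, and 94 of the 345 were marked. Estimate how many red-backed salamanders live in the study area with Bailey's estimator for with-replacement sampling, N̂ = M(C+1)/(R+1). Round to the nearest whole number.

N̂ = 708·(345+1)/(94+1) = 708·346/95 = 244968/95 ≈ 2578.6 → 2579

N ≈ 2579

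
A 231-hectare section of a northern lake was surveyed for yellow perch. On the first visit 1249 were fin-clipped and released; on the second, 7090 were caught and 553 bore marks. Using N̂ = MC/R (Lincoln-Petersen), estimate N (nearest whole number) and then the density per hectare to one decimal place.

N̂ = 1249·7090/553 = 8855410/553 ≈ 16013.4 → 16013
Density = N̂ / area = 16013 / 231 ≈ 69.32 → 69.3 per hectare

density ≈ 69.3 yellow perch per hectare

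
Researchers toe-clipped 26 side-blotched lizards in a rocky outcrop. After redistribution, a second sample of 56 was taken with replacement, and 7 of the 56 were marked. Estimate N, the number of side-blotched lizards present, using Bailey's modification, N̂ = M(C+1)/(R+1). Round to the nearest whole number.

N ≈ 185

N̂ = 26·(56+1)/(7+1) = 26·57/8 = 1482/8 ≈ 185.2 → 185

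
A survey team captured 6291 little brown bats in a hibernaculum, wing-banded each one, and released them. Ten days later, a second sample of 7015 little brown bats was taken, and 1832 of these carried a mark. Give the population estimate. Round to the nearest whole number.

N ≈ 24,089

The marked fraction in the recapture sample should equal the marked fraction in the population: 1832/7015 = 6291/N.
N = (6291 × 7015) / 1832 = 44131365 / 1832 ≈ 24089.2 → 24089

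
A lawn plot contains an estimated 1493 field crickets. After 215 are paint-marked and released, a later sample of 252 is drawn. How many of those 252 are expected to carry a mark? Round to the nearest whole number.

expected recaptures ≈ 36

The marked fraction of the population is 215/1493, so in a sample of 252 expect C·(M/N) marked.
E[R] = 215 × 252 / 1493 = 54180 / 1493 ≈ 36.3 → 36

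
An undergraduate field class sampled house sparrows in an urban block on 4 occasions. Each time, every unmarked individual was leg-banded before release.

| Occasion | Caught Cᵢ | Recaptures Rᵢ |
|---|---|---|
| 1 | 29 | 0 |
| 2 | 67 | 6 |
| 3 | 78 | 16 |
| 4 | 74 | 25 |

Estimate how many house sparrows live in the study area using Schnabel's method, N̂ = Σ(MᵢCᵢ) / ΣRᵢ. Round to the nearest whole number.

Marked at large before each occasion: Mᵢ = Σⱼ<ᵢ (Cⱼ − Rⱼ) → M1=0, M2=29, M3=90, M4=152
Σ MᵢCᵢ = 0·29 + 29·67 + 90·78 + 152·74 = 0 + 1943 + 7020 + 11248 = 20211
Σ Rᵢ = 0 + 6 + 16 + 25 = 47
N̂ = 20211 / 47 ≈ 430.0 → 430

N ≈ 430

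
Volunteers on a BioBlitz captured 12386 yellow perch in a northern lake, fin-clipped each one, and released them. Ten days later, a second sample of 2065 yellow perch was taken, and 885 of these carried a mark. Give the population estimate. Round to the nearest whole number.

If marked individuals mix randomly, R/C ≈ M/N, giving N ≈ M·C/R.
N = (12386 × 2065) / 885 = 25577090 / 885 ≈ 28900.7 → 28901

N ≈ 28,901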